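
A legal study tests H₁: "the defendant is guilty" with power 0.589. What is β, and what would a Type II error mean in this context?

β = 1 - power = 1 - 0.589 = 0.411. A Type II error is failing to reject H₀ when H₀ is false (false negative) — here, failing to conclude that the defendant is guilty when in fact it is true. Consequence: acquitting a guilty person.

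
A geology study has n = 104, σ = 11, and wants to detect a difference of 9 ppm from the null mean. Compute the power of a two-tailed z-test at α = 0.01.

SE = σ/√n = 11/√104 = 1.079. Non-centrality λ = d/SE = 9/1.079 = 8.344. Power ≈ Φ(λ - z_{α/2}) = Φ(8.344 - 2.576) = Φ(5.768) = 1.0.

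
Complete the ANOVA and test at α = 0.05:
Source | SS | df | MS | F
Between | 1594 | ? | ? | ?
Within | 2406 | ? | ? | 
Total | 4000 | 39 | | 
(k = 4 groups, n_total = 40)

df_between = 3, df_within = 36. MS_between = 531.33, MS_within = 66.83. F = 7.95, F_crit ≈ 2.866. Reject H₀.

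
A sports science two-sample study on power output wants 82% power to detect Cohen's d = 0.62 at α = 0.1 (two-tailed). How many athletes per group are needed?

z_{α/2} = 1.645, z_β = Φ⁻¹(0.82) = 0.915. For medium effect (d = 0.62): n per group = 2(z_{α/2} + z_β)²/d² = 2(1.645 + 0.915)²/0.62² = 34.1 → 35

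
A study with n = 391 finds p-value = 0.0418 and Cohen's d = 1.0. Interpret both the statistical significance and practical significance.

Statistically significant (p = 0.0418 < 0.05). Cohen's d = 1.0 indicates a large effect size. Both statistical and practical significance should be considered.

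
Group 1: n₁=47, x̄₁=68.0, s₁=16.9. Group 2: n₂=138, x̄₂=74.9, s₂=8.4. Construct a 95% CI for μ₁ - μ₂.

Difference = -6.9. SE = √(16.9²/47 + 8.4²/138) = 2.567. CI = (-11.93, -1.87)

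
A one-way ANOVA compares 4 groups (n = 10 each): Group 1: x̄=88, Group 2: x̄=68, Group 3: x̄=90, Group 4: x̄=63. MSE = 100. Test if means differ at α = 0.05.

Grand mean = 77.25. SS_between = 5667.5, MS_between = 1889.17. F = 18.892, F_crit ≈ 2.866. Reject H₀.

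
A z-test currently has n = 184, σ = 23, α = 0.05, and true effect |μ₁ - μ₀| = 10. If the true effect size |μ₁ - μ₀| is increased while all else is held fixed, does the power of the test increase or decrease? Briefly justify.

Power increases: a larger true effect increases the non-centrality λ = |μ₁ - μ₀|/(σ/√n).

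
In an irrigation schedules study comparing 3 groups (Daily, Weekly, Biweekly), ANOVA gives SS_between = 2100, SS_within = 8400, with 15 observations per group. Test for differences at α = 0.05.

df_between = 2, df_within = 42. F = MS_between/MS_within = 1050.0/200.0 = 5.25. F_crit ≈ 3.22. Reject H₀. At least one mean differs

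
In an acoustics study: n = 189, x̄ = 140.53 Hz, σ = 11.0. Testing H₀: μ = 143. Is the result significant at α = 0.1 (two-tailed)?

z = (140.53 - 143)/(11.0/√189) = -3.087. Since |z| > 1.645, significant at α = 0.1.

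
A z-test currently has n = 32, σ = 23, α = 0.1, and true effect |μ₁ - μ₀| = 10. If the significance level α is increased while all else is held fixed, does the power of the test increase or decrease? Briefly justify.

Power increases: a larger α lowers the critical value, so more of the H₁ sampling distribution falls in the rejection region.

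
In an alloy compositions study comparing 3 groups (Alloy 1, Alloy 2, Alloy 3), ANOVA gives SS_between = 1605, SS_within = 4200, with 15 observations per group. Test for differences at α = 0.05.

df_between = 2, df_within = 42. F = MS_between/MS_within = 802.5/100.0 = 8.025. F_crit ≈ 3.22. Reject H₀. At least one mean differs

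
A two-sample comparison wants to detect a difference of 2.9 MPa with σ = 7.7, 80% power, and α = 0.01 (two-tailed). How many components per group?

n per group = 2(z_α/2 + z_β)²σ²/d² = 2×(2.576 + 0.84)²×7.7²/2.9² = 164.5 → n = 165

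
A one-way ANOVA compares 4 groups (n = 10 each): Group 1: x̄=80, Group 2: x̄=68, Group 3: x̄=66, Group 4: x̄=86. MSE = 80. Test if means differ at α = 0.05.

Grand mean = 75.0. SS_between = 2760.0, MS_between = 920.0. F = 11.5, F_crit ≈ 2.866. Reject H₀.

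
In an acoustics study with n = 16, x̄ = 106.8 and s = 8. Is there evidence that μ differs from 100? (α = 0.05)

t = (x̄ - μ₀)/(s/√n) = (106.8 - 100)/(8/√16) = 3.4. df = 15, critical t = ±2.131. Reject H₀.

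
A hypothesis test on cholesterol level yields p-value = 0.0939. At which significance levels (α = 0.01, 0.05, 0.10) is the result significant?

p = 0.0939. Significant at: α = 0.1.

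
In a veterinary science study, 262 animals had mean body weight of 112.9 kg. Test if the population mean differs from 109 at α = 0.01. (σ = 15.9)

z = (x̄ - μ₀)/(σ/√n) = (112.9 - 109)/(15.9/√262) = 3.97. Critical value: ±2.576. Since |3.97| > 2.576, Reject H₀.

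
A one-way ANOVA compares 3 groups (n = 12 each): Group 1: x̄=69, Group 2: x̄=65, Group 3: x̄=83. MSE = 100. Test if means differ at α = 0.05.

Grand mean = 72.33. SS_between = 2144.0, MS_between = 1072.0. F = 10.72, F_crit ≈ 3.285. Reject H₀.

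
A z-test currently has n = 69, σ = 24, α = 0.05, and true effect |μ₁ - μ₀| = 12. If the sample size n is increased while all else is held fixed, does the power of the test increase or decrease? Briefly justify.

Power increases: a larger n shrinks the standard error σ/√n, moving the sampling distribution under H₁ further from the critical value.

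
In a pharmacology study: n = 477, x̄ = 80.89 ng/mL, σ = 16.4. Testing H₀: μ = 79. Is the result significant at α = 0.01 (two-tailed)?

z = (80.89 - 79)/(16.4/√477) = 2.517. Since |z| ≤ 2.576, not significant at α = 0.01.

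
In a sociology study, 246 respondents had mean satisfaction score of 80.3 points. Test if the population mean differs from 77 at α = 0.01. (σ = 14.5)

z = (x̄ - μ₀)/(σ/√n) = (80.3 - 77)/(14.5/√246) = 3.57. Critical value: ±2.576. Since |3.57| > 2.576, Reject H₀.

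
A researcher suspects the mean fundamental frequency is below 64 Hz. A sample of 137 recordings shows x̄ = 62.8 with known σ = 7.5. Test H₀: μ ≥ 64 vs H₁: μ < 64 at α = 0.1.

z = -1.873. Critical value: -1.28. Reject H₀.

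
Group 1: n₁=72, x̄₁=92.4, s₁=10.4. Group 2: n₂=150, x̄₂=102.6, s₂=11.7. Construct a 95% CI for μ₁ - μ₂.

Difference = -10.2. SE = √(10.4²/72 + 11.7²/150) = 1.554. CI = (-13.25, -7.15)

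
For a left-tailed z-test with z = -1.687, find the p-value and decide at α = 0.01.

p = P(Z < -1.687) = Φ(-1.687) ≈ 0.0458. Since p ≥ 0.01, fail to reject H₀ (not significant) at α = 0.01.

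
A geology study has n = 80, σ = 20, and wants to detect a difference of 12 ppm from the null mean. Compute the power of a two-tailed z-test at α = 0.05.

SE = σ/√n = 20/√80 = 2.236. Non-centrality λ = d/SE = 12/2.236 = 5.367. Power ≈ Φ(λ - z_{α/2}) = Φ(5.367 - 1.96) = Φ(3.407) = 1.0.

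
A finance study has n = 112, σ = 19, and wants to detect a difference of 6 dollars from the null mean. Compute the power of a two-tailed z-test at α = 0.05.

SE = σ/√n = 19/√112 = 1.795. Non-centrality λ = d/SE = 6/1.795 = 3.342. Power ≈ Φ(λ - z_{α/2}) = Φ(3.342 - 1.96) = Φ(1.382) = 0.917.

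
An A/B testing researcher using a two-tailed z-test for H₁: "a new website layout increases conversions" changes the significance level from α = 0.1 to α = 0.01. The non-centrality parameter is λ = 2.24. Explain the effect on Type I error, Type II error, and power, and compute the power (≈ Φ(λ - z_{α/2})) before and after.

Decreasing α from 0.1 to 0.01:
• Type I error rate decreases (α is the Type I rate by definition).
• Critical value moves from z_{α/2} = 1.645 to 2.576, so power = Φ(λ - z_{α/2}) goes from Φ(2.24 - 1.645) = 0.724 to Φ(2.24 - 2.576) = 0.368.
• Type II error rate β = 1 - power therefore increases (0.276 → 0.632).
Appropriate when false positives are costly — here, rolling out a layout that doesn't actually help — wasted engineering effort.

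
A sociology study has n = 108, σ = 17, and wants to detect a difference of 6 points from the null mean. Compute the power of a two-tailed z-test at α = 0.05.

SE = σ/√n = 17/√108 = 1.636. Non-centrality λ = d/SE = 6/1.636 = 3.668. Power ≈ Φ(λ - z_{α/2}) = Φ(3.668 - 1.96) = Φ(1.708) = 0.956.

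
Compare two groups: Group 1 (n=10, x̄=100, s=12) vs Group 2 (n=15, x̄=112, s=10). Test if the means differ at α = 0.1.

Pooled sp = 10.83. t = -2.715, df = 23. Critical t = ±1.714. Reject H₀.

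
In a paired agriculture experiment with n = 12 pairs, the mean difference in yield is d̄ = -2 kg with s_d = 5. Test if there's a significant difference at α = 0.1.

t = d̄/(s_d/√n) = -2/(5/√12) = -1.386. df = 11, critical t = ±1.796. Fail to reject H₀.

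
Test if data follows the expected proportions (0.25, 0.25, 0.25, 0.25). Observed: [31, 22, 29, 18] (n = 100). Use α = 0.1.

Expected: [25.0, 25.0, 25.0, 25.0]. χ² = 4.4. df = 3, critical = 6.251. Fail to reject H₀.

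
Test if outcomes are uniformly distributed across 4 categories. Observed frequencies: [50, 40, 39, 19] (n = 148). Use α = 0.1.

Expected = 37 each. χ² = Σ(O-E)²/E = 13.676. df = 3, critical value = 6.251. Reject H₀.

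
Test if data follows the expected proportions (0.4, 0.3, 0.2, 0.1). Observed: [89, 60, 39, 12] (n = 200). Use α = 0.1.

Expected: [80.0, 60.0, 40.0, 20.0]. χ² = 4.237. df = 3, critical = 6.251. Fail to reject H₀.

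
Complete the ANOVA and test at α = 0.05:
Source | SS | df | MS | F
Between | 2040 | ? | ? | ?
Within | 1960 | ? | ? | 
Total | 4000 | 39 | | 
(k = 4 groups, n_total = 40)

df_between = 3, df_within = 36. MS_between = 680.0, MS_within = 54.44. F = 12.49, F_crit ≈ 2.866. Reject H₀.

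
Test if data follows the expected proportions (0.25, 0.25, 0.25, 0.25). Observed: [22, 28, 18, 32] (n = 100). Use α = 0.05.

Expected: [25.0, 25.0, 25.0, 25.0]. χ² = 4.64. df = 3, critical = 7.815. Fail to reject H₀.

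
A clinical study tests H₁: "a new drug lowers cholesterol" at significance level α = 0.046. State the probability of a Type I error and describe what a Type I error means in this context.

P(Type I error) = α = 0.046. A Type I error is rejecting H₀ when H₀ is actually true (false positive) — here, concluding that a new drug lowers cholesterol when in fact this is not the case. Consequence: approving an ineffective drug — patients take a useless medication and may skip effective alternatives.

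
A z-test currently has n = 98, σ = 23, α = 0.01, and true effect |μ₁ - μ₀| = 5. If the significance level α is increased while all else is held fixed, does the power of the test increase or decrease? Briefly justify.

Power increases: a larger α lowers the critical value, so more of the H₁ sampling distribution falls in the rejection region.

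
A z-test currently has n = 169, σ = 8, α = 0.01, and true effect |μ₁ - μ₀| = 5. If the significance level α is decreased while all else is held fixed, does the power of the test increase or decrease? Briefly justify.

Power decreases: a smaller α raises the critical value, so less of the H₁ sampling distribution falls in the rejection region.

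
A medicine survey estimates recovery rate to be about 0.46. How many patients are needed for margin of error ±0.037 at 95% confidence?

n = z²p(1-p)/E² = 1.96²×0.46×0.54/0.037² = 697.04 → n = 698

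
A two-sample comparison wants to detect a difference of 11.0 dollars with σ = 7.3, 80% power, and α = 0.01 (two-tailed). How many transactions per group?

n per group = 2(z_α/2 + z_β)²σ²/d² = 2×(2.576 + 0.84)²×7.3²/11.0² = 10.3 → n = 11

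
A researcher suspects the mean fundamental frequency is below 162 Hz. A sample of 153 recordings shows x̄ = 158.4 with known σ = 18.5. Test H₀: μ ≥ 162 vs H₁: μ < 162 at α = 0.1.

z = -2.407. Critical value: -1.28. Reject H₀.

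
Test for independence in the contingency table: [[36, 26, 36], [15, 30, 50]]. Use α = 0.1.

χ² = 11.168. df = 2, critical = 4.605. Reject H₀. Variables are dependent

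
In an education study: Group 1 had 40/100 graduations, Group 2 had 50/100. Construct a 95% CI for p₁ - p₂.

p̂₁ = 0.4, p̂₂ = 0.5. Difference = -0.1. CI = (-0.237, 0.037)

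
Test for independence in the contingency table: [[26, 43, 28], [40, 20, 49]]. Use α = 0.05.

χ² = 16.451. df = 2, critical = 5.991. Reject H₀. Variables are dependent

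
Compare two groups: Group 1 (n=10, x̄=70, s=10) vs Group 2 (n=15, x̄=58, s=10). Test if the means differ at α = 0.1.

Pooled sp = 10.0. t = 2.939, df = 23. Critical t = ±1.714. Reject H₀.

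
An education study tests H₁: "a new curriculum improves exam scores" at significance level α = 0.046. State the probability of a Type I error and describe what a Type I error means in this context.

P(Type I error) = α = 0.046. A Type I error is rejecting H₀ when H₀ is actually true (false positive) — here, concluding that a new curriculum improves exam scores when in fact this is not the case. Consequence: adopting a curriculum that gives no real benefit — disruption for nothing.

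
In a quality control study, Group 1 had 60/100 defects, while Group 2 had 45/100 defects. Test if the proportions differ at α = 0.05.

p̂₁ = 0.6, p̂₂ = 0.45, pooled p̂ = 0.525. z = 2.124. Critical: ±1.96. Reject H₀.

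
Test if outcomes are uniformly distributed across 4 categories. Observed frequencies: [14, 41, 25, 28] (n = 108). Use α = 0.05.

Expected = 27 each. χ² = Σ(O-E)²/E = 13.704. df = 3, critical value = 7.815. Reject H₀.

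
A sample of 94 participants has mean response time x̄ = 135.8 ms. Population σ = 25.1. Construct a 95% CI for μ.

CI = x̄ ± z*(σ/√n) = 135.8 ± 1.96(25.1/√94) = 135.8 ± 5.07 = (130.73, 140.87)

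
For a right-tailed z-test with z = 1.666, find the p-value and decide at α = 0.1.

p = P(Z > 1.666) = 1 - Φ(1.666) ≈ 0.0479. Since p < 0.1, reject H₀ (significant) at α = 0.1.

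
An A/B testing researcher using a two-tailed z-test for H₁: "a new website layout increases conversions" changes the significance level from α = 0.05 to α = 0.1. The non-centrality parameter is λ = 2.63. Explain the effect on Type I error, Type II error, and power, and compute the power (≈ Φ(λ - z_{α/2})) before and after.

Increasing α from 0.05 to 0.1:
• Type I error rate increases (α is the Type I rate by definition).
• Critical value moves from z_{α/2} = 1.96 to 1.645, so power = Φ(λ - z_{α/2}) goes from Φ(2.63 - 1.96) = 0.749 to Φ(2.63 - 1.645) = 0.838.
• Type II error rate β = 1 - power therefore decreases (0.251 → 0.162).
Appropriate when false negatives are costly — here, discarding a layout that would have improved conversions — lost revenue.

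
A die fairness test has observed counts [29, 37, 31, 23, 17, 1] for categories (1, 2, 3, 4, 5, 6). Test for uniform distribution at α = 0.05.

Expected = 23 each. χ² = Σ(O-E)²/E = 35.478. df = 5, critical value = 11.07. Reject H₀.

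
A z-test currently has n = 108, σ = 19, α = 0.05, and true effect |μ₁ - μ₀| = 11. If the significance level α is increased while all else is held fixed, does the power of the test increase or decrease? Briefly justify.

Power increases: a larger α lowers the critical value, so more of the H₁ sampling distribution falls in the rejection region.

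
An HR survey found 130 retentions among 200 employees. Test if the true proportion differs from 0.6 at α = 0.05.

p̂ = 0.65, p₀ = 0.6. z = (p̂ - p₀)/√(p₀(1-p₀)/n) = 1.443. Critical: ±1.96. Fail to reject H₀.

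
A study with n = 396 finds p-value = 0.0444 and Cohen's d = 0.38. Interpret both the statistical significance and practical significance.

Statistically significant (p = 0.0444 < 0.05). Cohen's d = 0.38 indicates a small effect size. Both statistical and practical significance should be considered.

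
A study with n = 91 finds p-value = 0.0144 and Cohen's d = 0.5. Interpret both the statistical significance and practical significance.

Statistically significant (p = 0.0144 < 0.05). Cohen's d = 0.5 indicates a medium effect size. Both statistical and practical significance should be considered.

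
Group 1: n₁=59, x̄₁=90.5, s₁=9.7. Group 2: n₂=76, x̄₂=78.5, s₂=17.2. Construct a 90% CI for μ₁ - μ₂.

Difference = 12.0. SE = √(9.7²/59 + 17.2²/76) = 2.343. CI = (8.15, 15.85)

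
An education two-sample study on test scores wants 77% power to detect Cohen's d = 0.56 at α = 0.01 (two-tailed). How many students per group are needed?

z_{α/2} = 2.576, z_β = Φ⁻¹(0.77) = 0.739. For medium effect (d = 0.56): n per group = 2(z_{α/2} + z_β)²/d² = 2(2.576 + 0.739)²/0.56² = 70.1 → 71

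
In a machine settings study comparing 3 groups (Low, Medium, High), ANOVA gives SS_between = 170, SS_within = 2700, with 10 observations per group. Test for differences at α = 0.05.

df_between = 2, df_within = 27. F = MS_between/MS_within = 85.0/100.0 = 0.85. F_crit ≈ 3.354. Fail to reject H₀.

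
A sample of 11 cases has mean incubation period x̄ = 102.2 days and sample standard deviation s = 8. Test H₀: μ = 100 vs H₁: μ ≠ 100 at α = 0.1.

t = (x̄ - μ₀)/(s/√n) = (102.2 - 100)/(8/√11) = 0.912. df = 10, critical t = ±1.812. Fail to reject H₀.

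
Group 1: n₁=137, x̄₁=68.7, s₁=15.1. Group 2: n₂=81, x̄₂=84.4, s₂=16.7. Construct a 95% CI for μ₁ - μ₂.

Difference = -15.7. SE = √(15.1²/137 + 16.7²/81) = 2.26. CI = (-20.13, -11.27)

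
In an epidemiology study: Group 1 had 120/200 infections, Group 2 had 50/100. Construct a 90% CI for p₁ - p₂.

p̂₁ = 0.6, p̂₂ = 0.5. Difference = 0.1. CI = (-0.0, 0.2)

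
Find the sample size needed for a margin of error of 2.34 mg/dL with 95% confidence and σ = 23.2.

n = (z*σ/E)² = (1.96×23.2/2.34)² = 377.6 → n = 378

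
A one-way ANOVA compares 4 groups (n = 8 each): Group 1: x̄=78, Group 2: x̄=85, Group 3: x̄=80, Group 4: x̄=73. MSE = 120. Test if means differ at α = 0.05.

Grand mean = 79.0. SS_between = 592.0, MS_between = 197.33. F = 1.644, F_crit ≈ 2.947. Fail to reject H₀.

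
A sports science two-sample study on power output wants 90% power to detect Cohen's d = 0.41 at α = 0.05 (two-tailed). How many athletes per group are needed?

z_{α/2} = 1.96, z_β = Φ⁻¹(0.9) = 1.282. For small effect (d = 0.41): n per group = 2(z_{α/2} + z_β)²/d² = 2(1.96 + 1.282)²/0.41² = 125.1 → 126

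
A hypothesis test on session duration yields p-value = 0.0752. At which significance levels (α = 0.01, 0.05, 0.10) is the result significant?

p = 0.0752. Significant at: α = 0.1.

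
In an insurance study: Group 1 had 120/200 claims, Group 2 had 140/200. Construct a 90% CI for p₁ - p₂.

p̂₁ = 0.6, p̂₂ = 0.7. Difference = -0.1. CI = (-0.178, -0.022)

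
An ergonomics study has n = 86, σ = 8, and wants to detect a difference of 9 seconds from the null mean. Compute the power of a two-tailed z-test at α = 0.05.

SE = σ/√n = 8/√86 = 0.863. Non-centrality λ = d/SE = 9/0.863 = 10.433. Power ≈ Φ(λ - z_{α/2}) = Φ(10.433 - 1.96) = Φ(8.473) = 1.0.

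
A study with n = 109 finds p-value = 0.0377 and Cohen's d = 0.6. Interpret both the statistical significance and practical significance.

Statistically significant (p = 0.0377 < 0.05). Cohen's d = 0.6 indicates a medium effect size. Both statistical and practical significance should be considered.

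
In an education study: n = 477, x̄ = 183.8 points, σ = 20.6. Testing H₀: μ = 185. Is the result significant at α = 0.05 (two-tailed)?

z = (183.8 - 185)/(20.6/√477) = -1.272. Since |z| ≤ 1.96, not significant at α = 0.05.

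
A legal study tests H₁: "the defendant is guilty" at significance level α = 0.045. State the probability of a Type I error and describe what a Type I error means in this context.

P(Type I error) = α = 0.045. A Type I error is rejecting H₀ when H₀ is actually true (false positive) — here, concluding that the defendant is guilty when in fact this is not the case. Consequence: convicting an innocent person.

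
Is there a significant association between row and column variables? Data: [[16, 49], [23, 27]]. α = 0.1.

χ² = 5.766. df = 1, critical = 2.706. Reject H₀. Variables are dependent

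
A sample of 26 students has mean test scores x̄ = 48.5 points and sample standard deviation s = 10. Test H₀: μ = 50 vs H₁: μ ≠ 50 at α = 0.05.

t = (x̄ - μ₀)/(s/√n) = (48.5 - 50)/(10/√26) = -0.765. df = 25, critical t = ±2.06. Fail to reject H₀.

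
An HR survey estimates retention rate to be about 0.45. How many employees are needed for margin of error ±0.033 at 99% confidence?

n = z²p(1-p)/E² = 2.576²×0.45×0.55/0.033² = 1508.1 → n = 1509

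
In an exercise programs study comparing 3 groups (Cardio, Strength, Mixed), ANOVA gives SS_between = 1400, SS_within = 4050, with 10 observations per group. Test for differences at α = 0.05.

df_between = 2, df_within = 27. F = MS_between/MS_within = 700.0/150.0 = 4.667. F_crit ≈ 3.354. Reject H₀. At least one mean differs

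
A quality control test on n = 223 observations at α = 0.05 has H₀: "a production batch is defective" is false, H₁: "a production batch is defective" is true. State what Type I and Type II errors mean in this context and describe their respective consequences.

Type I (false positive): concluding that a production batch is defective when it is not — scrapping a good batch — wasted material and cost for no reason. Type II (false negative): failing to conclude that a production batch is defective when it is — shipping a defective batch — faulty products reach customers. Which is costlier depends on domain priorities and is a judgement call rather than a statistical fact.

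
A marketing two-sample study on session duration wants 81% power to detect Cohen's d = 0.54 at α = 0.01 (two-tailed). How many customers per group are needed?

z_{α/2} = 2.576, z_β = Φ⁻¹(0.81) = 0.878. For medium effect (d = 0.54): n per group = 2(z_{α/2} + z_β)²/d² = 2(2.576 + 0.878)²/0.54² = 81.8 → 82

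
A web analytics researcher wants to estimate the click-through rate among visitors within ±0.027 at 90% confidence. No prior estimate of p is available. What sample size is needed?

Conservative approach: use p = 0.5 (maximizes p(1-p) = 0.25). n = z²(0.25)/E² = 1.645²×0.25/0.027² = 928.0 → n = 928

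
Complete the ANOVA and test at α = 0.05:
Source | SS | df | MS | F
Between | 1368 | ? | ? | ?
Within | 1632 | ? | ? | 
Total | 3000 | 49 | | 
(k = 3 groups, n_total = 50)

df_between = 2, df_within = 47. MS_between = 684.0, MS_within = 34.72. F = 19.699, F_crit ≈ 3.195. Reject H₀.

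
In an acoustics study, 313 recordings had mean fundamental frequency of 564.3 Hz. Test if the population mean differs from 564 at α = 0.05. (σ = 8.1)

z = (x̄ - μ₀)/(σ/√n) = (564.3 - 564)/(8.1/√313) = 0.655. Critical value: ±1.96. Since |0.655| ≤ 1.96, Fail to reject H₀.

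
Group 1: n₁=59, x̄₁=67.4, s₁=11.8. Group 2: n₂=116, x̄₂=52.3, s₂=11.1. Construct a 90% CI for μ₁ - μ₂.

Difference = 15.1. SE = √(11.8²/59 + 11.1²/116) = 1.85. CI = (12.06, 18.14)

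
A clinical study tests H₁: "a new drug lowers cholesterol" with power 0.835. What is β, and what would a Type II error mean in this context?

β = 1 - power = 1 - 0.835 = 0.165. A Type II error is failing to reject H₀ when H₀ is false (false negative) — here, failing to conclude that a new drug lowers cholesterol when in fact it is true. Consequence: shelving an effective drug — patients miss out on a treatment that would have helped.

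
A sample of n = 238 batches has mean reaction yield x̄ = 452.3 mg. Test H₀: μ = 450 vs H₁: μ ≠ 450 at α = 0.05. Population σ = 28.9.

z = (x̄ - μ₀)/(σ/√n) = (452.3 - 450)/(28.9/√238) = 1.228. Critical value: ±1.96. Since |1.228| ≤ 1.96, Fail to reject H₀.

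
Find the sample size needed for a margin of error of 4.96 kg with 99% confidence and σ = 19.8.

n = (z*σ/E)² = (2.576×19.8/4.96)² = 105.7 → n = 106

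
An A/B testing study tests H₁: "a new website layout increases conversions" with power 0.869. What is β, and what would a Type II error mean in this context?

β = 1 - power = 1 - 0.869 = 0.131. A Type II error is failing to reject H₀ when H₀ is false (false negative) — here, failing to conclude that a new website layout increases conversions when in fact it is true. Consequence: discarding a layout that would have improved conversions — lost revenue.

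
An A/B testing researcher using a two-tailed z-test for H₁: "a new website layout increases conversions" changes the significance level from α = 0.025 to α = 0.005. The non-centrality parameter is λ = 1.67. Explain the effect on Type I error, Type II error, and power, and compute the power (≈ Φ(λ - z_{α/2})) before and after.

Decreasing α from 0.025 to 0.005:
• Type I error rate decreases (α is the Type I rate by definition).
• Critical value moves from z_{α/2} = 2.241 to 2.807, so power = Φ(λ - z_{α/2}) goes from Φ(1.67 - 2.241) = 0.284 to Φ(1.67 - 2.807) = 0.128.
• Type II error rate β = 1 - power therefore increases (0.716 → 0.872).
Appropriate when false positives are costly — here, rolling out a layout that doesn't actually help — wasted engineering effort.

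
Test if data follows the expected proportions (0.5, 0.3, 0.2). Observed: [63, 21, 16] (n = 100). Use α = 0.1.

Expected: [50.0, 30.0, 20.0]. χ² = 6.88. df = 2, critical = 4.605. Reject H₀.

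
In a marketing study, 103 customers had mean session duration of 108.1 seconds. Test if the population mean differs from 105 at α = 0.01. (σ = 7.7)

z = (x̄ - μ₀)/(σ/√n) = (108.1 - 105)/(7.7/√103) = 4.086. Critical value: ±2.576. Since |4.086| > 2.576, Reject H₀.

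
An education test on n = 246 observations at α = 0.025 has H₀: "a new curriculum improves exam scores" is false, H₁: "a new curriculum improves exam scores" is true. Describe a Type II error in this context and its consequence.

Type II error: failing to reject H₀ when it is false — concluding that a new curriculum improves exam scores is not supported when in fact it is. Consequence: keeping the old curriculum when the new one would have helped students.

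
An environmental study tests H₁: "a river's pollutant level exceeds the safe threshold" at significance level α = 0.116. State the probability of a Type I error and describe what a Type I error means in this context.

P(Type I error) = α = 0.116. A Type I error is rejecting H₀ when H₀ is actually true (false positive) — here, concluding that a river's pollutant level exceeds the safe threshold when in fact this is not the case. Consequence: shutting down a compliant factory unnecessarily.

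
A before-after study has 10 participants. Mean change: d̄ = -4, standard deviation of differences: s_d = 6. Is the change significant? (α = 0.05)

t = d̄/(s_d/√n) = -4/(6/√10) = -2.108. df = 9, critical t = ±2.262. Fail to reject H₀.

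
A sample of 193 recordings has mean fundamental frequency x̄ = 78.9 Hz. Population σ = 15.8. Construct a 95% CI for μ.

CI = x̄ ± z*(σ/√n) = 78.9 ± 1.96(15.8/√193) = 78.9 ± 2.23 = (76.67, 81.13)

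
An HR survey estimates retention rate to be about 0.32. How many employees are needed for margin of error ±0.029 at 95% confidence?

n = z²p(1-p)/E² = 1.96²×0.32×0.68/0.029² = 994.0 → n = 994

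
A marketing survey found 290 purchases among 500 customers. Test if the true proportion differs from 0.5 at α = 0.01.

p̂ = 0.58, p₀ = 0.5. z = (p̂ - p₀)/√(p₀(1-p₀)/n) = 3.578. Critical: ±2.576. Reject H₀.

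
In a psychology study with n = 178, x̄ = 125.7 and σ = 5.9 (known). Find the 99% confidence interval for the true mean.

CI = x̄ ± z*(σ/√n) = 125.7 ± 2.576(5.9/√178) = 125.7 ± 1.14 = (124.56, 126.84)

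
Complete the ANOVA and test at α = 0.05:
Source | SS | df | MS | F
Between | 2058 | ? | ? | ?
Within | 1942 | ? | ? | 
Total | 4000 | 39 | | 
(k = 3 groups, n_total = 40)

df_between = 2, df_within = 37. MS_between = 1029.0, MS_within = 52.49. F = 19.605, F_crit ≈ 3.252. Reject H₀.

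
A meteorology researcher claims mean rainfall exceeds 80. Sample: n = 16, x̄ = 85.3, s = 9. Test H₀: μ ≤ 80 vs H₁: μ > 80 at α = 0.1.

t = (85.3 - 80)/(9/√16) = 2.356, df = 15. Critical t = 1.341. Reject H₀.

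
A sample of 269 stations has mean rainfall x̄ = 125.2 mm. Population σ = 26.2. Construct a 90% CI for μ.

CI = x̄ ± z*(σ/√n) = 125.2 ± 1.645(26.2/√269) = 125.2 ± 2.63 = (122.57, 127.83)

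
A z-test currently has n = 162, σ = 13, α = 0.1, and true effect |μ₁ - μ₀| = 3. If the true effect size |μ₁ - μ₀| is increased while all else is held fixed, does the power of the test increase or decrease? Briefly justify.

Power increases: a larger true effect increases the non-centrality λ = |μ₁ - μ₀|/(σ/√n).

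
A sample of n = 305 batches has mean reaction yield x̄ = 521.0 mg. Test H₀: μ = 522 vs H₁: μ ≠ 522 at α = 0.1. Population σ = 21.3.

z = (x̄ - μ₀)/(σ/√n) = (521.0 - 522)/(21.3/√305) = -0.82. Critical value: ±1.645. Since |-0.82| ≤ 1.645, Fail to reject H₀.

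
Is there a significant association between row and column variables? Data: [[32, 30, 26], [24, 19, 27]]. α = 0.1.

χ² = 1.601. df = 2, critical = 4.605. Fail to reject H₀. No evidence of dependence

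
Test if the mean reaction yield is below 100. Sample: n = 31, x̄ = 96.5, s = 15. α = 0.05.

t = (96.5 - 100)/(15/√31) = -1.299, df = 30. Critical t = -1.697. Fail to reject H₀.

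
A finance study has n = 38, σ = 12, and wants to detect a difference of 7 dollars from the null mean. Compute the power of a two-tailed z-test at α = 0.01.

SE = σ/√n = 12/√38 = 1.947. Non-centrality λ = d/SE = 7/1.947 = 3.596. Power ≈ Φ(λ - z_{α/2}) = Φ(3.596 - 2.576) = Φ(1.02) = 0.846.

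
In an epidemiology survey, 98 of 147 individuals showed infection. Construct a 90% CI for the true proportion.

p̂ = 0.667. CI = p̂ ± z*√(p̂(1-p̂)/n) = (0.603, 0.731)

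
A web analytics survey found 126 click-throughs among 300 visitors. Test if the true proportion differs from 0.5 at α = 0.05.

p̂ = 0.42, p₀ = 0.5. z = (p̂ - p₀)/√(p₀(1-p₀)/n) = -2.771. Critical: ±1.96. Reject H₀.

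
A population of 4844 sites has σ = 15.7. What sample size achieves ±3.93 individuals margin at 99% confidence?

Without FPC: n₀ = (2.576×15.7/3.93)² = 105.902. With FPC: n = n₀N/(n₀+N-1) = 103.7 → n = 104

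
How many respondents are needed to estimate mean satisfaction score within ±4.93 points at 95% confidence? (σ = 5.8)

n = (z*σ/E)² = (1.96×5.8/4.93)² = 5.3 → n = 6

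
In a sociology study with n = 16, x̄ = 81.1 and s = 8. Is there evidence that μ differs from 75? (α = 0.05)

t = (x̄ - μ₀)/(s/√n) = (81.1 - 75)/(8/√16) = 3.05. df = 15, critical t = ±2.131. Reject H₀.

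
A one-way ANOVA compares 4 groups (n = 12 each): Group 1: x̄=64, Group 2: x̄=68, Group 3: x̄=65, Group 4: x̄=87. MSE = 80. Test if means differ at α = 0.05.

Grand mean = 71.0. SS_between = 4200.0, MS_between = 1400.0. F = 17.5, F_crit ≈ 2.816. Reject H₀.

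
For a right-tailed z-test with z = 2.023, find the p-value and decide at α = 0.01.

p = P(Z > 2.023) = 1 - Φ(2.023) ≈ 0.0215. Since p ≥ 0.01, fail to reject H₀ (not significant) at α = 0.01.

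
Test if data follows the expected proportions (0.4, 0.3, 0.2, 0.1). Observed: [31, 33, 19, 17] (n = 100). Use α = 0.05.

Expected: [40.0, 30.0, 20.0, 10.0]. χ² = 7.275. df = 3, critical = 7.815. Fail to reject H₀.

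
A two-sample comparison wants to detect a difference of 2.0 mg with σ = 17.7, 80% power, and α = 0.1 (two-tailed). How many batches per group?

n per group = 2(z_α/2 + z_β)²σ²/d² = 2×(1.645 + 0.84)²×17.7²/2.0² = 967.3 → n = 968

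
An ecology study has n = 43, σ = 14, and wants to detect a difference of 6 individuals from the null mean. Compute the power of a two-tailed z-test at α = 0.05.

SE = σ/√n = 14/√43 = 2.135. Non-centrality λ = d/SE = 6/2.135 = 2.81. Power ≈ Φ(λ - z_{α/2}) = Φ(2.81 - 1.96) = Φ(0.85) = 0.802.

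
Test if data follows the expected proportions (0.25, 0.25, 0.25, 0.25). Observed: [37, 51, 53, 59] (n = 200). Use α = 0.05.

Expected: [50.0, 50.0, 50.0, 50.0]. χ² = 5.2. df = 3, critical = 7.815. Fail to reject H₀.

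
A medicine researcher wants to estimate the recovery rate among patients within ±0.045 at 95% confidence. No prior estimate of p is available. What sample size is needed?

Conservative approach: use p = 0.5 (maximizes p(1-p) = 0.25). n = z²(0.25)/E² = 1.96²×0.25/0.045² = 474.3 → n = 475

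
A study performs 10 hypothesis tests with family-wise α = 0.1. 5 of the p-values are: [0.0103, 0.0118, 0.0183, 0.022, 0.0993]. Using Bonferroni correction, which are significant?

Bonferroni α = 0.1/10 = 0.01. None of the given p-values are significant.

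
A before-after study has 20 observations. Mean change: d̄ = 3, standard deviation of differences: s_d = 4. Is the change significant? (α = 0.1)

t = d̄/(s_d/√n) = 3/(4/√20) = 3.354. df = 19, critical t = ±1.729. Reject H₀.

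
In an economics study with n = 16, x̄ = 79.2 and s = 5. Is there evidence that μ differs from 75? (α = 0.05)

t = (x̄ - μ₀)/(s/√n) = (79.2 - 75)/(5/√16) = 3.36. df = 15, critical t = ±2.131. Reject H₀.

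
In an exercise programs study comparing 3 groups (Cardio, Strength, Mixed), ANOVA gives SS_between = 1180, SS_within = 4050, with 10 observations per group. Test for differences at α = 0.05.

df_between = 2, df_within = 27. F = MS_between/MS_within = 590.0/150.0 = 3.933. F_crit ≈ 3.354. Reject H₀. At least one mean differs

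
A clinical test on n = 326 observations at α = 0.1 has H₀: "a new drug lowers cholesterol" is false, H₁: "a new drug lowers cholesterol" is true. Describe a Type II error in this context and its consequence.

Type II error: failing to reject H₀ when it is false — concluding that a new drug lowers cholesterol is not supported when in fact it is. Consequence: shelving an effective drug — patients miss out on a treatment that would have helped.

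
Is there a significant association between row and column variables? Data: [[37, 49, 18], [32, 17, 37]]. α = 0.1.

χ² = 20.924. df = 2, critical = 4.605. Reject H₀. Variables are dependent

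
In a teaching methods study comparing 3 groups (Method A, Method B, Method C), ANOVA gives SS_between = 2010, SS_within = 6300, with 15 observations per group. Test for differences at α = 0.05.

df_between = 2, df_within = 42. F = MS_between/MS_within = 1005.0/150.0 = 6.7. F_crit ≈ 3.22. Reject H₀. At least one mean differs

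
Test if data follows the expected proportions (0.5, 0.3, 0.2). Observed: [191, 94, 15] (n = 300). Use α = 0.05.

Expected: [150.0, 90.0, 60.0]. χ² = 45.134. df = 2, critical = 5.991. Reject H₀.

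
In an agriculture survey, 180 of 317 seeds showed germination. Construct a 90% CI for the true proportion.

p̂ = 0.568. CI = p̂ ± z*√(p̂(1-p̂)/n) = (0.522, 0.614)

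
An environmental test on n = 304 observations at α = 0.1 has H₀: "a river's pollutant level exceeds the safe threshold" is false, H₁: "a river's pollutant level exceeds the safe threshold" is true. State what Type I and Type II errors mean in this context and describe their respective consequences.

Type I (false positive): concluding that a river's pollutant level exceeds the safe threshold when it is not — shutting down a compliant factory unnecessarily. Type II (false negative): failing to conclude that a river's pollutant level exceeds the safe threshold when it is — allowing unsafe pollution to continue. Which is costlier depends on domain priorities and is a judgement call rather than a statistical fact.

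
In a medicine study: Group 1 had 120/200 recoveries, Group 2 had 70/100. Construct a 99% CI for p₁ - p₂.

p̂₁ = 0.6, p̂₂ = 0.7. Difference = -0.1. CI = (-0.248, 0.048)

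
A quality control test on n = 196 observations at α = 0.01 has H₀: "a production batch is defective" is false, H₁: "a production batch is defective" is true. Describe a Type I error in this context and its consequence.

Type I error: rejecting H₀ when it is true — concluding that a production batch is defective when in fact it is not. Consequence: scrapping a good batch — wasted material and cost for no reason.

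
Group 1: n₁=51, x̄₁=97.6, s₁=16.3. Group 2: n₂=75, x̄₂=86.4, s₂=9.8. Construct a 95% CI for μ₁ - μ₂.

Difference = 11.2. SE = √(16.3²/51 + 9.8²/75) = 2.548. CI = (6.21, 16.19)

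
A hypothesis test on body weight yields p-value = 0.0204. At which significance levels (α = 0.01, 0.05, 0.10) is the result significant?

p = 0.0204. Significant at: α = 0.05, 0.1.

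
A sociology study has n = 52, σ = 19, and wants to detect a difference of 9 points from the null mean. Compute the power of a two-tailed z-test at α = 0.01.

SE = σ/√n = 19/√52 = 2.635. Non-centrality λ = d/SE = 9/2.635 = 3.416. Power ≈ Φ(λ - z_{α/2}) = Φ(3.416 - 2.576) = Φ(0.84) = 0.799.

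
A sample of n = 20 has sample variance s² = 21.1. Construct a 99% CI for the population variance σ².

df = 19. χ²_{0.005} = 38.582, χ²_{0.995} = 6.844. CI for σ² = ((n-1)s²/χ²_{α/2}, (n-1)s²/χ²_{1-α/2}) = (19·21.1/38.582, 19·21.1/6.844) = (10.39, 58.58)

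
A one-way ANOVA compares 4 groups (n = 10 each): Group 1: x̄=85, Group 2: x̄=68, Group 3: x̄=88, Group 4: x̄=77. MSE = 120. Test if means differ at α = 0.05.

Grand mean = 79.5. SS_between = 2410.0, MS_between = 803.33. F = 6.694, F_crit ≈ 2.866. Reject H₀.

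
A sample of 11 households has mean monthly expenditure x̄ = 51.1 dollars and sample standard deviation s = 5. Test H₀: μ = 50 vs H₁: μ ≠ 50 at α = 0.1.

t = (x̄ - μ₀)/(s/√n) = (51.1 - 50)/(5/√11) = 0.73. df = 10, critical t = ±1.812. Fail to reject H₀.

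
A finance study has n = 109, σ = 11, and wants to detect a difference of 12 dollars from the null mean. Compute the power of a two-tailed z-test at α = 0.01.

SE = σ/√n = 11/√109 = 1.054. Non-centrality λ = d/SE = 12/1.054 = 11.389. Power ≈ Φ(λ - z_{α/2}) = Φ(11.389 - 2.576) = Φ(8.813) = 1.0.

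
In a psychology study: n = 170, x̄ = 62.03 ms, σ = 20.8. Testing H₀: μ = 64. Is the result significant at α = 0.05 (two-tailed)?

z = (62.03 - 64)/(20.8/√170) = -1.235. Since |z| ≤ 1.96, not significant at α = 0.05.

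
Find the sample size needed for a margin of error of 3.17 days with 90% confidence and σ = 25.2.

n = (z*σ/E)² = (1.645×25.2/3.17)² = 171.01 → n = 172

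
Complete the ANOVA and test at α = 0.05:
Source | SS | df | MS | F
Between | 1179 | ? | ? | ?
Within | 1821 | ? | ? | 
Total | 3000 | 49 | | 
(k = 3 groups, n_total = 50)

df_between = 2, df_within = 47. MS_between = 589.5, MS_within = 38.74. F = 15.215, F_crit ≈ 3.195. Reject H₀.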